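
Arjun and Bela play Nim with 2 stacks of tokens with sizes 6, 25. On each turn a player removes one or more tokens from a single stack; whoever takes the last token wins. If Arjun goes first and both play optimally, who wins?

Arjun wins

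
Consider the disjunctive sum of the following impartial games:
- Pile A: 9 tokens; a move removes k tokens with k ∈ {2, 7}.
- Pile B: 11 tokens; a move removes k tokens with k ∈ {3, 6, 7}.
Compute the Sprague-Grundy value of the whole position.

0

Build the Grundy sequence for pile A with g(k) = mex{g(k−s) : s ∈ {2, 7}, s ≤ k}:
k:     0  1  2  3  4  5  6  7  8  9
g(k):  0  0  1  1  0  0  1  1  2  0
So g(9) = 0.
Grundy values for pile B (subtraction set {3, 6, 7}):
k:     0  1  2  3  4  5  6  7  8  9 10 11
g(k):  0  0  0  1  1  1  2  2  2  3  0  0
So g(11) = 0.
The value of a disjunctive sum is the nim-sum of the parts.
Combined value = 0 ⊕ 0 = 0.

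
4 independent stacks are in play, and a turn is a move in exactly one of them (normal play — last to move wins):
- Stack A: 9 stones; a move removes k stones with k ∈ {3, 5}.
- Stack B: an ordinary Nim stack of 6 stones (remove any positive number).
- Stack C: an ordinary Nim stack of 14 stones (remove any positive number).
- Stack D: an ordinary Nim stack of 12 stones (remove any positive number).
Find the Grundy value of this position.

For stack A, compute g(0), g(1), … with moves {3, 5}:
k:     0  1  2  3  4  5  6  7  8  9
g(k):  0  0  0  1  1  1  2  2  0  0
So g(9) = 0.
Stack B is a plain Nim stack of size 6, so its Grundy value is 6.
Stack C is a plain Nim stack of size 14, so its Grundy value is 14.
Stack D is a plain Nim stack of size 12, so its Grundy value is 12.
The value of a disjunctive sum is the nim-sum of the parts.
Combined value = 0 XOR 6 XOR 14 XOR 12 = 4.

4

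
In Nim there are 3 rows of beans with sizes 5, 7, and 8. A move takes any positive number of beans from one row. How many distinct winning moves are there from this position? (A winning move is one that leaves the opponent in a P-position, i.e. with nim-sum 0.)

1

Write each in binary and XOR column by column:
  0101  (5)
  0111  (7)
  1000  (8)
  ----
  1010  (10)
The overall nim-sum is X = 10. A row of size p has a winning move iff p XOR X < p (reduce it to p XOR X).
  5: 5 XOR 10 = 15 ≥ 5 — no move.
  7: 7 XOR 10 = 13 ≥ 7 — no move.
  8: 8 XOR 10 = 2 < 8 — winning move (to 2).
That gives 1 winning move.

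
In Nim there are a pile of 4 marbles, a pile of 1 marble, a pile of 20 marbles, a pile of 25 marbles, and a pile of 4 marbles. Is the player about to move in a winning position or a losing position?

Compute the nim-sum pairwise:
4 ^ 1 = 5
5 ^ 20 = 17
17 ^ 25 = 8
8 ^ 4 = 12
The nim-sum is 12 ≠ 0, so this is an N-position: the player to move can win.

Winning position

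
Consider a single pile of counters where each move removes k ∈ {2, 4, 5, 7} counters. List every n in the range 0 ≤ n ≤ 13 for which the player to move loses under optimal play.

0, 1, 9, 10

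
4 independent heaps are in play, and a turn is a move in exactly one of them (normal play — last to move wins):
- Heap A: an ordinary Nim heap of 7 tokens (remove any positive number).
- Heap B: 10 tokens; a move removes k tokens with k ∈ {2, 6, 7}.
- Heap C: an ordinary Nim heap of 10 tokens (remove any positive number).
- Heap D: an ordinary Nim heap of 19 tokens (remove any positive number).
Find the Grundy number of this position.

29

Heap A is a plain Nim heap of size 7, so its Grundy value is 7.
Grundy values for heap B (subtraction set {2, 6, 7}):
g(0) = mex{} = 0
g(1) = mex{} = 0
g(2) = mex{0} = 1
g(3) = mex{0} = 1
g(4) = mex{1} = 0
g(5) = mex{1} = 0
g(6) = mex{0} = 1
g(7) = mex{0} = 1
g(8) = mex{0,1} = 2
g(9) = mex{1} = 0
g(10) = mex{0,1,2} = 3
So g(10) = 3.
Heap C is a plain Nim heap of size 10, so its Grundy value is 10.
Heap D is a plain Nim heap of size 19, so its Grundy value is 19.
By the Sprague-Grundy theorem, the Grundy value of a sum of independent games is the XOR of the component values.
Combined value = 7 XOR 3 XOR 10 XOR 19 = 29.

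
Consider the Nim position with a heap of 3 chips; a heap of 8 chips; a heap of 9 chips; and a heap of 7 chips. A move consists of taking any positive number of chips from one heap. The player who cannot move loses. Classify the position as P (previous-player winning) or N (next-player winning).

Write each in binary and XOR column by column:
  0011  (3)
  1000  (8)
  1001  (9)
  0111  (7)
  ----
  0101  (5)
The nim-sum is 5 ≠ 0, so this is an N-position: the player to move can win.

N-position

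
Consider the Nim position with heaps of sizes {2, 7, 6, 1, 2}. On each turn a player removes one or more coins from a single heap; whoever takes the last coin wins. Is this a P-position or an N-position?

P-position

In binary:
  010  (2)
  111  (7)
  110  (6)
  001  (1)
  010  (2)
  ---
  000  (0)
The nim-sum is 0, so this is a P-position: the player to move is in a losing position under optimal play.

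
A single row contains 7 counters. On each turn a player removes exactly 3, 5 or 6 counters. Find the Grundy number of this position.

Grundy values for subtraction set {3, 5, 6}:
g(0) = mex{} = 0
g(1) = mex{} = 0
g(2) = mex{} = 0
g(3) = mex{0} = 1
g(4) = mex{0} = 1
g(5) = mex{0} = 1
g(6) = mex{0,1} = 2
g(7) = mex{0,1} = 2
So g(7) = 2.

2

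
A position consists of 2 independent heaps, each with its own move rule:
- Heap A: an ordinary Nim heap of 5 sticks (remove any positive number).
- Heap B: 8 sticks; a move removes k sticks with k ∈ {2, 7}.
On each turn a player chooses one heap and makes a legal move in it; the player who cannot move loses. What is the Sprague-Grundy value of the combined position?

Heap A is a plain Nim heap of size 5, so its Grundy value is 5.
Build the Grundy sequence for heap B with g(k) = mex{g(k−s) : s ∈ {2, 7}, s ≤ k}:
g(0) = mex{} = 0
g(1) = mex{} = 0
g(2) = mex{0} = 1
g(3) = mex{0} = 1
g(4) = mex{1} = 0
g(5) = mex{1} = 0
g(6) = mex{0} = 1
g(7) = mex{0} = 1
g(8) = mex{0,1} = 2
So g(8) = 2.
The value of a disjunctive sum is the nim-sum of the parts.
Combined value = 5 XOR 2 = 7.

7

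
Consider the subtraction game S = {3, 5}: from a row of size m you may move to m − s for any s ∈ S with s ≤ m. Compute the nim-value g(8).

0

Build the Grundy sequence with g(k) = mex{g(k−s) : s ∈ {3, 5}, s ≤ k}:
k:     0  1  2  3  4  5  6  7  8
g(k):  0  0  0  1  1  1  2  2  0
So g(8) = 0.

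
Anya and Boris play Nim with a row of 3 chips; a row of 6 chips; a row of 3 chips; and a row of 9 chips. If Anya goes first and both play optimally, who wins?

Write each in binary and XOR column by column:
  0011  (3)
  0110  (6)
  0011  (3)
  1001  (9)
  ----
  1111  (15)
The nim-sum is 15 ≠ 0, so this is an N-position: the player to move can win; Anya has a winning move.

Anya wins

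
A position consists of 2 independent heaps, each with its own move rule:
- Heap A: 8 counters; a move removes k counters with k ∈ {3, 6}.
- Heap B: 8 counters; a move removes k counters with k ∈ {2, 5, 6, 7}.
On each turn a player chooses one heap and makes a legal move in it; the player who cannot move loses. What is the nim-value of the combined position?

For heap A, compute g(0), g(1), … with moves {3, 6}:
k:     0  1  2  3  4  5  6  7  8
g(k):  0  0  0  1  1  1  2  2  2
So g(8) = 2.
Grundy values for heap B (subtraction set {2, 5, 6, 7}):
g(0) = mex{} = 0
g(1) = mex{} = 0
g(2) = mex{0} = 1
g(3) = mex{0} = 1
g(4) = mex{1} = 0
g(5) = mex{0,1} = 2
g(6) = mex{0} = 1
g(7) = mex{0,1,2} = 3
g(8) = mex{0,1} = 2
So g(8) = 2.
The value of a disjunctive sum is the nim-sum of the parts.
Combined value = 2 XOR 2 = 0.

0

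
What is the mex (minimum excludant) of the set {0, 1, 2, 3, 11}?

The values 0, 1, 2, 3 are all present; 4 is the first non-negative integer missing from the set.

4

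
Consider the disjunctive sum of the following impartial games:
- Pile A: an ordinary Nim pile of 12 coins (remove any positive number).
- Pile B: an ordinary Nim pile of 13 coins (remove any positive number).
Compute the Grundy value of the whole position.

1

Pile A is a plain Nim pile of size 12, so its Grundy value is 12.
Pile B is a plain Nim pile of size 13, so its Grundy value is 13.
By the Sprague-Grundy theorem, the Grundy value of a sum of independent games is the XOR of the component values.
Combined value = 12 ⊕ 13 = 1.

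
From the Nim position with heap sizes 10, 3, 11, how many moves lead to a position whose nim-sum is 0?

3

Compute the nim-sum pairwise:
10 ⊕ 3 = 9
9 ⊕ 11 = 2
The overall nim-sum is X = 2. A heap of size p has a winning move iff p XOR X < p (reduce it to p XOR X).
  10: 10 XOR 2 = 8 < 10 — winning move (to 8).
  3: 3 XOR 2 = 1 < 3 — winning move (to 1).
  11: 11 XOR 2 = 9 < 11 — winning move (to 9).
That gives 3 winning moves.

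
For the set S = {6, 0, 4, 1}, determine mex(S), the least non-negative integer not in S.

2

The values 0, 1 are all present; 2 is the first non-negative integer missing from the set.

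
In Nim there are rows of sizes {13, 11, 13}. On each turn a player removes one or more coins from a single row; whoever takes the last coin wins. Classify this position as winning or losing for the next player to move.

Winning position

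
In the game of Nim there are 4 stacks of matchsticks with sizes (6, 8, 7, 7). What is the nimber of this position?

14

Bitwise XOR of the heap sizes:
  0110  (6)
  1000  (8)
  0111  (7)
  0111  (7)
  ----
  1110  (14)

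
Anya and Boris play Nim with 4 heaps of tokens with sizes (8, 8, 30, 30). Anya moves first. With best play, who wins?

Nim-sum: 8 ^ 8 ^ 30 ^ 30 = 0.
The nim-sum is 0, so this is a P-position: the player to move is in a losing position under optimal play; Anya is about to move from it and so loses — Boris wins.

Boris wins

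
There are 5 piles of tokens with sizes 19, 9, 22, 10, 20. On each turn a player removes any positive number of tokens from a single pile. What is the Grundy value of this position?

18

Nim-sum: 19 ⊕ 9 ⊕ 22 ⊕ 10 ⊕ 20 = 18.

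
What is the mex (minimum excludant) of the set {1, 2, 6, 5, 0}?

3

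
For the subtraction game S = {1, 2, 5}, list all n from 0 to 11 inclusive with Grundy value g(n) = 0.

Compute g(0), g(1), … for moves {1, 2, 5}:
k:     0  1  2  3  4  5  6  7  8  9 10 11
g(k):  0  1  2  0  1  2  0  1  2  0  1  2
The P-positions (g = 0) in 0..11 are 0, 3, 6, 9.

0, 3, 6, 9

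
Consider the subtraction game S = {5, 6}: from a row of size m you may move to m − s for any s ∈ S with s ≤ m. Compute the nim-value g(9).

Grundy values for subtraction set {5, 6}:
g(0) = mex{} = 0
g(1) = mex{} = 0
g(2) = mex{} = 0
g(3) = mex{} = 0
g(4) = mex{} = 0
g(5) = mex{0} = 1
g(6) = mex{0} = 1
g(7) = mex{0} = 1
g(8) = mex{0} = 1
g(9) = mex{0} = 1
So g(9) = 1.

1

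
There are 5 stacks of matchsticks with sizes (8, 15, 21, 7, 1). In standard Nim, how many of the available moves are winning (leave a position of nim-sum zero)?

1

Compute the nim-sum pairwise:
8 ⊕ 15 = 7
7 ⊕ 21 = 18
18 ⊕ 7 = 21
21 ⊕ 1 = 20
The overall nim-sum is X = 20. A stack of size p has a winning move iff p XOR X < p (reduce it to p XOR X).
  8: 8 XOR 20 = 28 ≥ 8 — no move.
  15: 15 XOR 20 = 27 ≥ 15 — no move.
  21: 21 XOR 20 = 1 < 21 — winning move (to 1).
  7: 7 XOR 20 = 19 ≥ 7 — no move.
  1: 1 XOR 20 = 21 ≥ 1 — no move.
That gives 1 winning move.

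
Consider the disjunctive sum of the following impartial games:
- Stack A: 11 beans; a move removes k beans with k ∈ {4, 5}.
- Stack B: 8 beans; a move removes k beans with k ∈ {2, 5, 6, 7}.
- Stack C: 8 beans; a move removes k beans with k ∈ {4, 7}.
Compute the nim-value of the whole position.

0

Build the Grundy sequence for stack A with g(k) = mex{g(k−s) : s ∈ {4, 5}, s ≤ k}:
k:     0  1  2  3  4  5  6  7  8  9 10 11
g(k):  0  0  0  0  1  1  1  1  2  0  0  0
So g(11) = 0.
For stack B, compute g(0), g(1), … with moves {2, 5, 6, 7}:
g(0) = mex{} = 0
g(1) = mex{} = 0
g(2) = mex{0} = 1
g(3) = mex{0} = 1
g(4) = mex{1} = 0
g(5) = mex{0,1} = 2
g(6) = mex{0} = 1
g(7) = mex{0,1,2} = 3
g(8) = mex{0,1} = 2
So g(8) = 2.
Build the Grundy sequence for stack C with g(k) = mex{g(k−s) : s ∈ {4, 7}, s ≤ k}:
g(0) = mex{} = 0
g(1) = mex{} = 0
g(2) = mex{} = 0
g(3) = mex{} = 0
g(4) = mex{0} = 1
g(5) = mex{0} = 1
g(6) = mex{0} = 1
g(7) = mex{0} = 1
g(8) = mex{0,1} = 2
So g(8) = 2.
The value of a disjunctive sum is the nim-sum of the parts.
Combined value = 0 ⊕ 2 ⊕ 2 = 0.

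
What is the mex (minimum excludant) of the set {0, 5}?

0 is in the set but 1 is not, so the mex is 1.

1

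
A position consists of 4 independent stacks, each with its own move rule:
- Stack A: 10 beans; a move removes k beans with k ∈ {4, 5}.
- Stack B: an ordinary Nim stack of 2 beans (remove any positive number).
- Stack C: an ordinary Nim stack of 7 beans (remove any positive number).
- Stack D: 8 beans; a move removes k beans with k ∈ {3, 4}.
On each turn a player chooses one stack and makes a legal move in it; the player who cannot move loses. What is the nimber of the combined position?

5

Grundy values for stack A (subtraction set {4, 5}):
g(0) = mex{} = 0
g(1) = mex{} = 0
g(2) = mex{} = 0
g(3) = mex{} = 0
g(4) = mex{0} = 1
g(5) = mex{0} = 1
g(6) = mex{0} = 1
g(7) = mex{0} = 1
g(8) = mex{0,1} = 2
g(9) = mex{1} = 0
g(10) = mex{1} = 0
So g(10) = 0.
Stack B is a plain Nim stack of size 2, so its Grundy value is 2.
Stack C is a plain Nim stack of size 7, so its Grundy value is 7.
For stack D, compute g(0), g(1), … with moves {3, 4}:
k:     0  1  2  3  4  5  6  7  8
g(k):  0  0  0  1  1  1  2  0  0
So g(8) = 0.
By the Sprague-Grundy theorem, the Grundy value of a sum of independent games is the XOR of the component values.
Combined value = 0 XOR 2 XOR 7 XOR 0 = 5.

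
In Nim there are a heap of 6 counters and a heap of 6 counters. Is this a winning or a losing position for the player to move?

Losing position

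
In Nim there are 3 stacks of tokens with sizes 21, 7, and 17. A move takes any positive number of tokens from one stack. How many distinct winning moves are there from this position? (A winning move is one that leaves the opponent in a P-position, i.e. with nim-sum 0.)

1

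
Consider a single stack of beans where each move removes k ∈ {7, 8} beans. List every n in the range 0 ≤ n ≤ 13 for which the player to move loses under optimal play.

Grundy values for subtraction set {7, 8}:
g(0) = mex{} = 0
g(1) = mex{} = 0
g(2) = mex{} = 0
g(3) = mex{} = 0
g(4) = mex{} = 0
g(5) = mex{} = 0
g(6) = mex{} = 0
g(7) = mex{0} = 1
g(8) = mex{0} = 1
g(9) = mex{0} = 1
g(10) = mex{0} = 1
g(11) = mex{0} = 1
g(12) = mex{0} = 1
g(13) = mex{0} = 1
The P-positions (g = 0) in 0..13 are 0, 1, 2, 3, 4, 5, 6.

0, 1, 2, 3, 4, 5, 6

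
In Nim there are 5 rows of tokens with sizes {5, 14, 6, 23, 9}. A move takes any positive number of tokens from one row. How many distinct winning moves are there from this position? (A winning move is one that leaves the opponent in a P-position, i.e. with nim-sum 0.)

1

In binary:
  00101  (5)
  01110  (14)
  00110  (6)
  10111  (23)
  01001  (9)
  -----
  10011  (19)
The overall nim-sum is X = 19. A row of size p has a winning move iff p XOR X < p (reduce it to p XOR X).
  5: 5 XOR 19 = 22 ≥ 5 — no move.
  14: 14 XOR 19 = 29 ≥ 14 — no move.
  6: 6 XOR 19 = 21 ≥ 6 — no move.
  23: 23 XOR 19 = 4 < 23 — winning move (to 4).
  9: 9 XOR 19 = 26 ≥ 9 — no move.
That gives 1 winning move.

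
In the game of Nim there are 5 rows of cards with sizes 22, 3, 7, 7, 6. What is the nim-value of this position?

In binary:
  10110  (22)
  00011  (3)
  00111  (7)
  00111  (7)
  00110  (6)
  -----
  10011  (19)

19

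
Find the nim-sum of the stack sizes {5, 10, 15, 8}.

8

In binary:
  0101  (5)
  1010  (10)
  1111  (15)
  1000  (8)
  ----
  1000  (8)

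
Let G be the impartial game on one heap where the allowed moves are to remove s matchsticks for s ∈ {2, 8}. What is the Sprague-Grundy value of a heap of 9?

2

Build the Grundy sequence with g(k) = mex{g(k−s) : s ∈ {2, 8}, s ≤ k}:
g(0) = mex{} = 0
g(1) = mex{} = 0
g(2) = mex{0} = 1
g(3) = mex{0} = 1
g(4) = mex{1} = 0
g(5) = mex{1} = 0
g(6) = mex{0} = 1
g(7) = mex{0} = 1
g(8) = mex{0,1} = 2
g(9) = mex{0,1} = 2
So g(9) = 2.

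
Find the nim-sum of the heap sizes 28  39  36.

Compute the nim-sum pairwise:
28 ^ 39 = 59
59 ^ 36 = 31

31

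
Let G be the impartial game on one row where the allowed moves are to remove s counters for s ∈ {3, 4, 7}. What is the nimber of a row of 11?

0

Compute g(0), g(1), … for moves {3, 4, 7}:
g(0) = mex{} = 0
g(1) = mex{} = 0
g(2) = mex{} = 0
g(3) = mex{0} = 1
g(4) = mex{0} = 1
g(5) = mex{0} = 1
g(6) = mex{0,1} = 2
g(7) = mex{0,1} = 2
g(8) = mex{0,1} = 2
g(9) = mex{0,1,2} = 3
g(10) = mex{1,2} = 0
g(11) = mex{1,2} = 0
So g(11) = 0.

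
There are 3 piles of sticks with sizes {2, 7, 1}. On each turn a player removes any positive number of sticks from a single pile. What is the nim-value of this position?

4

Nim-sum: 2 ⊕ 7 ⊕ 1 = 4.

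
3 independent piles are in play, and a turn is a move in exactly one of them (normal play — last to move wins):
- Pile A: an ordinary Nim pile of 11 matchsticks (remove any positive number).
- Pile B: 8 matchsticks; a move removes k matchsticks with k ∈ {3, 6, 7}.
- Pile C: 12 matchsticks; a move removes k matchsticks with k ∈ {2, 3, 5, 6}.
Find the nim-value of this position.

11

Pile A is a plain Nim pile of size 11, so its Grundy value is 11.
Build the Grundy sequence for pile B with g(k) = mex{g(k−s) : s ∈ {3, 6, 7}, s ≤ k}:
g(0) = mex{} = 0
g(1) = mex{} = 0
g(2) = mex{} = 0
g(3) = mex{0} = 1
g(4) = mex{0} = 1
g(5) = mex{0} = 1
g(6) = mex{0,1} = 2
g(7) = mex{0,1} = 2
g(8) = mex{0,1} = 2
So g(8) = 2.
Build the Grundy sequence for pile C with g(k) = mex{g(k−s) : s ∈ {2, 3, 5, 6}, s ≤ k}:
k:     0  1  2  3  4  5  6  7  8  9 10 11 12
g(k):  0  0  1  1  2  2  3  3  0  0  1  1  2
So g(12) = 2.
By the Sprague-Grundy theorem, the Grundy value of a sum of independent games is the XOR of the component values.
Combined value = 11 XOR 2 XOR 2 = 11.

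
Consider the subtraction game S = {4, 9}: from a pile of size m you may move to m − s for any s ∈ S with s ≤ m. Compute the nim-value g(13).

Build the Grundy sequence with g(k) = mex{g(k−s) : s ∈ {4, 9}, s ≤ k}:
k:     0  1  2  3  4  5  6  7  8  9 10 11 12 13
g(k):  0  0  0  0  1  1  1  1  0  2  2  2  1  0
So g(13) = 0.

0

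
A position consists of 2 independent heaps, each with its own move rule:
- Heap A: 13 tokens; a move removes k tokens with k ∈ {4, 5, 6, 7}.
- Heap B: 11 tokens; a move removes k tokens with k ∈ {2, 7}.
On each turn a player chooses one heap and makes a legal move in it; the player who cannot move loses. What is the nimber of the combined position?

1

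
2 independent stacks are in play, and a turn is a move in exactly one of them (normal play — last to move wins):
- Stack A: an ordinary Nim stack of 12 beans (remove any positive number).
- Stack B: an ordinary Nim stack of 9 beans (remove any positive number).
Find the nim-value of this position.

Stack A is a plain Nim stack of size 12, so its Grundy value is 12.
Stack B is a plain Nim stack of size 9, so its Grundy value is 9.
The value of a disjunctive sum is the nim-sum of the parts.
Combined value = 12 XOR 9 = 5.

5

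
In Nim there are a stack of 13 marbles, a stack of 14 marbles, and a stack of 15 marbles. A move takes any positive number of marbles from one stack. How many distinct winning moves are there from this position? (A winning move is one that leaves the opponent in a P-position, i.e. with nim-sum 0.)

Compute the nim-sum pairwise:
13 ^ 14 = 3
3 ^ 15 = 12
The overall nim-sum is X = 12. A stack of size p has a winning move iff p XOR X < p (reduce it to p XOR X).
  13: 13 XOR 12 = 1 < 13 — winning move (to 1).
  14: 14 XOR 12 = 2 < 14 — winning move (to 2).
  15: 15 XOR 12 = 3 < 15 — winning move (to 3).
That gives 3 winning moves.

3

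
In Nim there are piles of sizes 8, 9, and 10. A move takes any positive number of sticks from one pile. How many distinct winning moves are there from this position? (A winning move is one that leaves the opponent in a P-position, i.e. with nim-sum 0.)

3

Nim-sum: 8 ⊕ 9 ⊕ 10 = 11.
The overall nim-sum is X = 11. A pile of size p has a winning move iff p XOR X < p (reduce it to p XOR X).
  8: 8 XOR 11 = 3 < 8 — winning move (to 3).
  9: 9 XOR 11 = 2 < 9 — winning move (to 2).
  10: 10 XOR 11 = 1 < 10 — winning move (to 1).
That gives 3 winning moves.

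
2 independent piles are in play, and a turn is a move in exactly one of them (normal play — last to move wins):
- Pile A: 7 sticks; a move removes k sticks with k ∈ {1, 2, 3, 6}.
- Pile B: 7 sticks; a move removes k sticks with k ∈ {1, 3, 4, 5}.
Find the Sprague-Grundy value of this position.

0

For pile A, compute g(0), g(1), … with moves {1, 2, 3, 6}:
k:     0  1  2  3  4  5  6  7
g(k):  0  1  2  3  0  1  2  3
So g(7) = 3.
Build the Grundy sequence for pile B with g(k) = mex{g(k−s) : s ∈ {1, 3, 4, 5}, s ≤ k}:
k:     0  1  2  3  4  5  6  7
g(k):  0  1  0  1  2  3  2  3
So g(7) = 3.
The value of a disjunctive sum is the nim-sum of the parts.
Combined value = 3 XOR 3 = 0.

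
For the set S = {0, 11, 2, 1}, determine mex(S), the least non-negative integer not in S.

3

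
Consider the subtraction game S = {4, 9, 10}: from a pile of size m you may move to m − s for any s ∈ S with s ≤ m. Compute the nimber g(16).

0

Compute g(0), g(1), … for moves {4, 9, 10}:
k:     0  1  2  3  4  5  6  7  8  9 10 11 12 13 14 15 16
g(k):  0  0  0  0  1  1  1  1  0  2  2  2  1  3  0  0  0
So g(16) = 0.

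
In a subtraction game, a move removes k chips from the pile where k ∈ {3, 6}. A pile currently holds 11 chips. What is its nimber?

Compute g(0), g(1), … for moves {3, 6}:
g(0) = mex{} = 0
g(1) = mex{} = 0
g(2) = mex{} = 0
g(3) = mex{0} = 1
g(4) = mex{0} = 1
g(5) = mex{0} = 1
g(6) = mex{0,1} = 2
g(7) = mex{0,1} = 2
g(8) = mex{0,1} = 2
g(9) = mex{1,2} = 0
g(10) = mex{1,2} = 0
g(11) = mex{1,2} = 0
So g(11) = 0.

0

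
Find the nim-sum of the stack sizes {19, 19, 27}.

Compute the nim-sum pairwise:
19 XOR 19 = 0
0 XOR 27 = 27

27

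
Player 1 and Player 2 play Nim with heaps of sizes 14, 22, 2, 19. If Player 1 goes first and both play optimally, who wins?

Compute the nim-sum pairwise:
14 ^ 22 = 24
24 ^ 2 = 26
26 ^ 19 = 9
The nim-sum is 9 ≠ 0, so this is an N-position: the player to move can win; Player 1 has a winning move.

Player 1 wins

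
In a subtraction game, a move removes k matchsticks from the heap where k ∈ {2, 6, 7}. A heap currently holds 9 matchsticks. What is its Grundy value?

0

Grundy values for subtraction set {2, 6, 7}:
g(0) = mex{} = 0
g(1) = mex{} = 0
g(2) = mex{0} = 1
g(3) = mex{0} = 1
g(4) = mex{1} = 0
g(5) = mex{1} = 0
g(6) = mex{0} = 1
g(7) = mex{0} = 1
g(8) = mex{0,1} = 2
g(9) = mex{1} = 0
So g(9) = 0.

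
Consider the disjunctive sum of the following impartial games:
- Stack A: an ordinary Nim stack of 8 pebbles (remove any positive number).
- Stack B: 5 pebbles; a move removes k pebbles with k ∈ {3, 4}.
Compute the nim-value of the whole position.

9

Stack A is a plain Nim stack of size 8, so its Grundy value is 8.
For stack B, compute g(0), g(1), … with moves {3, 4}:
k:     0  1  2  3  4  5
g(k):  0  0  0  1  1  1
So g(5) = 1.
By the Sprague-Grundy theorem, the Grundy value of a sum of independent games is the XOR of the component values.
Combined value = 8 XOR 1 = 9.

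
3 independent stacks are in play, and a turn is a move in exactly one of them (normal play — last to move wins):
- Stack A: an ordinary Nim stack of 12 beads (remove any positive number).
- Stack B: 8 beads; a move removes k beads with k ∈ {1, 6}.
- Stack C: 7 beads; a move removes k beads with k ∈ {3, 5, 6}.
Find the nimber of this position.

Stack A is a plain Nim stack of size 12, so its Grundy value is 12.
Build the Grundy sequence for stack B with g(k) = mex{g(k−s) : s ∈ {1, 6}, s ≤ k}:
g(0) = mex{} = 0
g(1) = mex{0} = 1
g(2) = mex{1} = 0
g(3) = mex{0} = 1
g(4) = mex{1} = 0
g(5) = mex{0} = 1
g(6) = mex{0,1} = 2
g(7) = mex{1,2} = 0
g(8) = mex{0} = 1
So g(8) = 1.
For stack C, compute g(0), g(1), … with moves {3, 5, 6}:
g(0) = mex{} = 0
g(1) = mex{} = 0
g(2) = mex{} = 0
g(3) = mex{0} = 1
g(4) = mex{0} = 1
g(5) = mex{0} = 1
g(6) = mex{0,1} = 2
g(7) = mex{0,1} = 2
So g(7) = 2.
By the Sprague-Grundy theorem, the Grundy value of a sum of independent games is the XOR of the component values.
Combined value = 12 ⊕ 1 ⊕ 2 = 15.

15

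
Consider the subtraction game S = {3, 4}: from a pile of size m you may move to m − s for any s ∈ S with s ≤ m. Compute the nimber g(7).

0

Build the Grundy sequence with g(k) = mex{g(k−s) : s ∈ {3, 4}, s ≤ k}:
g(0) = mex{} = 0
g(1) = mex{} = 0
g(2) = mex{} = 0
g(3) = mex{0} = 1
g(4) = mex{0} = 1
g(5) = mex{0} = 1
g(6) = mex{0,1} = 2
g(7) = mex{1} = 0
So g(7) = 0.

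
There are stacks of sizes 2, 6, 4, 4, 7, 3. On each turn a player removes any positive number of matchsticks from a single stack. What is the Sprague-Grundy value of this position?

Bitwise XOR of the heap sizes:
  010  (2)
  110  (6)
  100  (4)
  100  (4)
  111  (7)
  011  (3)
  ---
  000  (0)

0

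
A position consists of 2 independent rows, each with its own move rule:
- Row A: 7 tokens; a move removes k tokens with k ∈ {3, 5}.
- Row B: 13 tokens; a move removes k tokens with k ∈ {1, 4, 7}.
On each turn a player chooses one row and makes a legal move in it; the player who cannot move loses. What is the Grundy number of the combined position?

Build the Grundy sequence for row A with g(k) = mex{g(k−s) : s ∈ {3, 5}, s ≤ k}:
g(0) = mex{} = 0
g(1) = mex{} = 0
g(2) = mex{} = 0
g(3) = mex{0} = 1
g(4) = mex{0} = 1
g(5) = mex{0} = 1
g(6) = mex{0,1} = 2
g(7) = mex{0,1} = 2
So g(7) = 2.
For row B, compute g(0), g(1), … with moves {1, 4, 7}:
g(0) = mex{} = 0
g(1) = mex{0} = 1
g(2) = mex{1} = 0
g(3) = mex{0} = 1
g(4) = mex{0,1} = 2
g(5) = mex{1,2} = 0
g(6) = mex{0} = 1
g(7) = mex{0,1} = 2
g(8) = mex{1,2} = 0
g(9) = mex{0} = 1
g(10) = mex{1} = 0
g(11) = mex{0,2} = 1
g(12) = mex{0,1} = 2
g(13) = mex{1,2} = 0
So g(13) = 0.
By the Sprague-Grundy theorem, the Grundy value of a sum of independent games is the XOR of the component values.
Combined value = 2 XOR 0 = 2.

2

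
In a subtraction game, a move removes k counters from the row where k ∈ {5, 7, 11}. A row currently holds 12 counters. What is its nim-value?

2

Compute g(0), g(1), … for moves {5, 7, 11}:
g(0) = mex{} = 0
g(1) = mex{} = 0
g(2) = mex{} = 0
g(3) = mex{} = 0
g(4) = mex{} = 0
g(5) = mex{0} = 1
g(6) = mex{0} = 1
g(7) = mex{0} = 1
g(8) = mex{0} = 1
g(9) = mex{0} = 1
g(10) = mex{0,1} = 2
g(11) = mex{0,1} = 2
g(12) = mex{0,1} = 2
So g(12) = 2.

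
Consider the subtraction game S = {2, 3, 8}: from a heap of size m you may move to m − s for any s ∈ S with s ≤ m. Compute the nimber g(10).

Build the Grundy sequence with g(k) = mex{g(k−s) : s ∈ {2, 3, 8}, s ≤ k}:
g(0) = mex{} = 0
g(1) = mex{} = 0
g(2) = mex{0} = 1
g(3) = mex{0} = 1
g(4) = mex{0,1} = 2
g(5) = mex{1} = 0
g(6) = mex{1,2} = 0
g(7) = mex{0,2} = 1
g(8) = mex{0} = 1
g(9) = mex{0,1} = 2
g(10) = mex{1} = 0
So g(10) = 0.

0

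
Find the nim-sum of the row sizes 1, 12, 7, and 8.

Nim-sum: 1 XOR 12 XOR 7 XOR 8 = 2.

2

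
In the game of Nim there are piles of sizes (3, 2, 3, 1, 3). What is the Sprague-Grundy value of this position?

0

Compute the nim-sum pairwise:
3 ⊕ 2 = 1
1 ⊕ 3 = 2
2 ⊕ 1 = 3
3 ⊕ 3 = 0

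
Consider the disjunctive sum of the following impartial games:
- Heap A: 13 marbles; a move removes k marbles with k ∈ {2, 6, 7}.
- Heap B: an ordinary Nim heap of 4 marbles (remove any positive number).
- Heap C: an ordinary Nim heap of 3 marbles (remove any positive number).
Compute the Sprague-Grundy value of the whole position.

Grundy values for heap A (subtraction set {2, 6, 7}):
g(0) = mex{} = 0
g(1) = mex{} = 0
g(2) = mex{0} = 1
g(3) = mex{0} = 1
g(4) = mex{1} = 0
g(5) = mex{1} = 0
g(6) = mex{0} = 1
g(7) = mex{0} = 1
g(8) = mex{0,1} = 2
g(9) = mex{1} = 0
g(10) = mex{0,1,2} = 3
g(11) = mex{0} = 1
g(12) = mex{0,1,3} = 2
g(13) = mex{1} = 0
So g(13) = 0.
Heap B is a plain Nim heap of size 4, so its Grundy value is 4.
Heap C is a plain Nim heap of size 3, so its Grundy value is 3.
By the Sprague-Grundy theorem, the Grundy value of a sum of independent games is the XOR of the component values.
Combined value = 0 XOR 4 XOR 3 = 7.

7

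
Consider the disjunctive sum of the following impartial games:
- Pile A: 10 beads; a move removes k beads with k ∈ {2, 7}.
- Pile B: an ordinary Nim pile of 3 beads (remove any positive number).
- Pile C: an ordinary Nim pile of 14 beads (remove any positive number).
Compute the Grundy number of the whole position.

13

Grundy values for pile A (subtraction set {2, 7}):
k:     0  1  2  3  4  5  6  7  8  9 10
g(k):  0  0  1  1  0  0  1  1  2  0  0
So g(10) = 0.
Pile B is a plain Nim pile of size 3, so its Grundy value is 3.
Pile C is a plain Nim pile of size 14, so its Grundy value is 14.
By the Sprague-Grundy theorem, the Grundy value of a sum of independent games is the XOR of the component values.
Combined value = 0 XOR 3 XOR 14 = 13.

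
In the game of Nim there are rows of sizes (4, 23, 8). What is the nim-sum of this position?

Compute the nim-sum pairwise:
4 ⊕ 23 = 19
19 ⊕ 8 = 27

27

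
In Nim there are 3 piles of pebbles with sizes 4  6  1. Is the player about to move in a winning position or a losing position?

Nim-sum: 4 ^ 6 ^ 1 = 3.
The nim-sum is 3 ≠ 0, so this is an N-position: the player to move can win.

Winning position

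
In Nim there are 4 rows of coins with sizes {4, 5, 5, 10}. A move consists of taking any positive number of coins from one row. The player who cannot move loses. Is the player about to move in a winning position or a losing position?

Nim-sum: 4 XOR 5 XOR 5 XOR 10 = 14.
The nim-sum is 14 ≠ 0, so this is an N-position: the player to move can win.

Winning position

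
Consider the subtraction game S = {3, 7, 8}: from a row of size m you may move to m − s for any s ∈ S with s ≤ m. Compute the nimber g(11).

0

Build the Grundy sequence with g(k) = mex{g(k−s) : s ∈ {3, 7, 8}, s ≤ k}:
g(0) = mex{} = 0
g(1) = mex{} = 0
g(2) = mex{} = 0
g(3) = mex{0} = 1
g(4) = mex{0} = 1
g(5) = mex{0} = 1
g(6) = mex{1} = 0
g(7) = mex{0,1} = 2
g(8) = mex{0,1} = 2
g(9) = mex{0} = 1
g(10) = mex{0,1,2} = 3
g(11) = mex{1,2} = 0
So g(11) = 0.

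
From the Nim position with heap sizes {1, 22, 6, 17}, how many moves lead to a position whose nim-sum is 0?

Write each in binary and XOR column by column:
  00001  (1)
  10110  (22)
  00110  (6)
  10001  (17)
  -----
  00000  (0)
The nim-sum is already 0, so every move leaves a nonzero nim-sum — there are no winning moves.

0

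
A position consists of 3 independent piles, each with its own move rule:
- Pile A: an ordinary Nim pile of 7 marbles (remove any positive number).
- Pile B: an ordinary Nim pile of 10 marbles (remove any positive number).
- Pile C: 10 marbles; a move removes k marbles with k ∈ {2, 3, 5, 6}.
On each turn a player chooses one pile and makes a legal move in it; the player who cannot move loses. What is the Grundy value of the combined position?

Pile A is a plain Nim pile of size 7, so its Grundy value is 7.
Pile B is a plain Nim pile of size 10, so its Grundy value is 10.
For pile C, compute g(0), g(1), … with moves {2, 3, 5, 6}:
k:     0  1  2  3  4  5  6  7  8  9 10
g(k):  0  0  1  1  2  2  3  3  0  0  1
So g(10) = 1.
The value of a disjunctive sum is the nim-sum of the parts.
Combined value = 7 XOR 10 XOR 1 = 12.

12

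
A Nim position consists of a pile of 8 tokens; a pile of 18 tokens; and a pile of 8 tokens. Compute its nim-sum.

18

Nim-sum: 8 XOR 18 XOR 8 = 18.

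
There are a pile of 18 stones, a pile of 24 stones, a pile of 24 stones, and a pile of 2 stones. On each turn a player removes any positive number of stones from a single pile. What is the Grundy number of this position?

16

Compute the nim-sum pairwise:
18 XOR 24 = 10
10 XOR 24 = 18
18 XOR 2 = 16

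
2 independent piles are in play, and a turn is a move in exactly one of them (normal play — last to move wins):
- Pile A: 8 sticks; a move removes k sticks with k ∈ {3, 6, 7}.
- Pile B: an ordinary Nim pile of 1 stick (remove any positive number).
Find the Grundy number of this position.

For pile A, compute g(0), g(1), … with moves {3, 6, 7}:
k:     0  1  2  3  4  5  6  7  8
g(k):  0  0  0  1  1  1  2  2  2
So g(8) = 2.
Pile B is a plain Nim pile of size 1, so its Grundy value is 1.
By the Sprague-Grundy theorem, the Grundy value of a sum of independent games is the XOR of the component values.
Combined value = 2 XOR 1 = 3.

3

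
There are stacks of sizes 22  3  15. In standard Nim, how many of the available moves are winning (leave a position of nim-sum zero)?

1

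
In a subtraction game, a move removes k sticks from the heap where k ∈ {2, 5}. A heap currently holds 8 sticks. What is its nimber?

0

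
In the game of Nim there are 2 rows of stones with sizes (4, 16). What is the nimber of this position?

Nim-sum: 4 ⊕ 16 = 20.

20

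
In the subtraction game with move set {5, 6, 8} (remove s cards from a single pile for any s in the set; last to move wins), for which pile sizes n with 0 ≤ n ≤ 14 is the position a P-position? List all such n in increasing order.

Compute g(0), g(1), … for moves {5, 6, 8}:
g(0) = mex{} = 0
g(1) = mex{} = 0
g(2) = mex{} = 0
g(3) = mex{} = 0
g(4) = mex{} = 0
g(5) = mex{0} = 1
g(6) = mex{0} = 1
g(7) = mex{0} = 1
g(8) = mex{0} = 1
g(9) = mex{0} = 1
g(10) = mex{0,1} = 2
g(11) = mex{0,1} = 2
g(12) = mex{0,1} = 2
g(13) = mex{1} = 0
g(14) = mex{1} = 0
The P-positions (g = 0) in 0..14 are 0, 1, 2, 3, 4, 13, 14.

0, 1, 2, 3, 4, 13, 14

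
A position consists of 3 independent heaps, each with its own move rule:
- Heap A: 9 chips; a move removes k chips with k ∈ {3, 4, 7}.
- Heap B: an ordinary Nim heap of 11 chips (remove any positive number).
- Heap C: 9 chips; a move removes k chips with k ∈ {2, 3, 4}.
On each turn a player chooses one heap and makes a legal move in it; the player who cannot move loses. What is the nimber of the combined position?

9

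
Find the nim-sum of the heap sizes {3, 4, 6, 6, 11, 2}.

14

Compute the nim-sum pairwise:
3 ^ 4 = 7
7 ^ 6 = 1
1 ^ 6 = 7
7 ^ 11 = 12
12 ^ 2 = 14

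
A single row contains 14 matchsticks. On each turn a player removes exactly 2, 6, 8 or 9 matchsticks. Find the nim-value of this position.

3

Grundy values for subtraction set {2, 6, 8, 9}:
g(0) = mex{} = 0
g(1) = mex{} = 0
g(2) = mex{0} = 1
g(3) = mex{0} = 1
g(4) = mex{1} = 0
g(5) = mex{1} = 0
g(6) = mex{0} = 1
g(7) = mex{0} = 1
g(8) = mex{0,1} = 2
g(9) = mex{0,1} = 2
g(10) = mex{0,1,2} = 3
g(11) = mex{0,1,2} = 3
g(12) = mex{0,1,3} = 2
g(13) = mex{0,1,3} = 2
g(14) = mex{0,1,2} = 3
So g(14) = 3.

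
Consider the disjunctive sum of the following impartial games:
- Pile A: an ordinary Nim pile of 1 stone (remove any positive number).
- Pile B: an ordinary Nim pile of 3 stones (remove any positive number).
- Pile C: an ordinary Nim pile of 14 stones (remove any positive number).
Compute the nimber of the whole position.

12

Pile A is a plain Nim pile of size 1, so its Grundy value is 1.
Pile B is a plain Nim pile of size 3, so its Grundy value is 3.
Pile C is a plain Nim pile of size 14, so its Grundy value is 14.
The value of a disjunctive sum is the nim-sum of the parts.
Combined value = 1 ⊕ 3 ⊕ 14 = 12.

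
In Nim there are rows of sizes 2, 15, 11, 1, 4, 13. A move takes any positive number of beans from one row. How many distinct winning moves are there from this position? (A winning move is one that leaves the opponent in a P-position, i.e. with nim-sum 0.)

3

Compute the nim-sum pairwise:
2 ⊕ 15 = 13
13 ⊕ 11 = 6
6 ⊕ 1 = 7
7 ⊕ 4 = 3
3 ⊕ 13 = 14
The overall nim-sum is X = 14. A row of size p has a winning move iff p XOR X < p (reduce it to p XOR X).
  2: 2 XOR 14 = 12 ≥ 2 — no move.
  15: 15 XOR 14 = 1 < 15 — winning move (to 1).
  11: 11 XOR 14 = 5 < 11 — winning move (to 5).
  1: 1 XOR 14 = 15 ≥ 1 — no move.
  4: 4 XOR 14 = 10 ≥ 4 — no move.
  13: 13 XOR 14 = 3 < 13 — winning move (to 3).
That gives 3 winning moves.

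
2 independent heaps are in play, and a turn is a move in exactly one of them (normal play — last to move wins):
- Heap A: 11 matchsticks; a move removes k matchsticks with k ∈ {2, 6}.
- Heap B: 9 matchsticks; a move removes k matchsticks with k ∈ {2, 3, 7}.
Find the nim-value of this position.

For heap A, compute g(0), g(1), … with moves {2, 6}:
g(0) = mex{} = 0
g(1) = mex{} = 0
g(2) = mex{0} = 1
g(3) = mex{0} = 1
g(4) = mex{1} = 0
g(5) = mex{1} = 0
g(6) = mex{0} = 1
g(7) = mex{0} = 1
g(8) = mex{1} = 0
g(9) = mex{1} = 0
g(10) = mex{0} = 1
g(11) = mex{0} = 1
So g(11) = 1.
Build the Grundy sequence for heap B with g(k) = mex{g(k−s) : s ∈ {2, 3, 7}, s ≤ k}:
g(0) = mex{} = 0
g(1) = mex{} = 0
g(2) = mex{0} = 1
g(3) = mex{0} = 1
g(4) = mex{0,1} = 2
g(5) = mex{1} = 0
g(6) = mex{1,2} = 0
g(7) = mex{0,2} = 1
g(8) = mex{0} = 1
g(9) = mex{0,1} = 2
So g(9) = 2.
By the Sprague-Grundy theorem, the Grundy value of a sum of independent games is the XOR of the component values.
Combined value = 1 ⊕ 2 = 3.

3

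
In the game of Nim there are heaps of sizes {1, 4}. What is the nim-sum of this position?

Bitwise XOR of the heap sizes:
  001  (1)
  100  (4)
  ---
  101  (5)

5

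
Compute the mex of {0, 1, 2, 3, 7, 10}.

The values 0, 1, 2, 3 are all present; 4 is the first non-negative integer missing from the set.

4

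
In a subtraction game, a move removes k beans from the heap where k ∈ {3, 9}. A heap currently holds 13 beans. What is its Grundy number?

Grundy values for subtraction set {3, 9}:
k:     0  1  2  3  4  5  6  7  8  9 10 11 12 13
g(k):  0  0  0  1  1  1  0  0  0  1  1  1  0  0
So g(13) = 0.

0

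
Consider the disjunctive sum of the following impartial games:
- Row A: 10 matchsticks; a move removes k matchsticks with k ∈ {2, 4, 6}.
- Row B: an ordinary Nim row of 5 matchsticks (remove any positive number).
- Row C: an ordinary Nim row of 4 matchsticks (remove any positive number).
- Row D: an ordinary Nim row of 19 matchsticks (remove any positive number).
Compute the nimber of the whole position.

19

Build the Grundy sequence for row A with g(k) = mex{g(k−s) : s ∈ {2, 4, 6}, s ≤ k}:
g(0) = mex{} = 0
g(1) = mex{} = 0
g(2) = mex{0} = 1
g(3) = mex{0} = 1
g(4) = mex{0,1} = 2
g(5) = mex{0,1} = 2
g(6) = mex{0,1,2} = 3
g(7) = mex{0,1,2} = 3
g(8) = mex{1,2,3} = 0
g(9) = mex{1,2,3} = 0
g(10) = mex{0,2,3} = 1
So g(10) = 1.
Row B is a plain Nim row of size 5, so its Grundy value is 5.
Row C is a plain Nim row of size 4, so its Grundy value is 4.
Row D is a plain Nim row of size 19, so its Grundy value is 19.
The value of a disjunctive sum is the nim-sum of the parts.
Combined value = 1 XOR 5 XOR 4 XOR 19 = 19.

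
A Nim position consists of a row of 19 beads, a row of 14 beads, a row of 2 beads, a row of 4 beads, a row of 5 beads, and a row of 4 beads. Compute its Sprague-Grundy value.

Nim-sum: 19 ^ 14 ^ 2 ^ 4 ^ 5 ^ 4 = 26.

26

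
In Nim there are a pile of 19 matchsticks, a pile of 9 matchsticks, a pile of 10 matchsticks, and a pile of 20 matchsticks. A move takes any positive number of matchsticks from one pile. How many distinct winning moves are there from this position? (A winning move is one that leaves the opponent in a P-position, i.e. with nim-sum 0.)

1

Nim-sum: 19 ⊕ 9 ⊕ 10 ⊕ 20 = 4.
The overall nim-sum is X = 4. A pile of size p has a winning move iff p XOR X < p (reduce it to p XOR X).
  19: 19 XOR 4 = 23 ≥ 19 — no move.
  9: 9 XOR 4 = 13 ≥ 9 — no move.
  10: 10 XOR 4 = 14 ≥ 10 — no move.
  20: 20 XOR 4 = 16 < 20 — winning move (to 16).
That gives 1 winning move.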